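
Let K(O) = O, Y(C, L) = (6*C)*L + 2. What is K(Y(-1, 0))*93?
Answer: 186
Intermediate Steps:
Y(C, L) = 2 + 6*C*L (Y(C, L) = 6*C*L + 2 = 2 + 6*C*L)
K(Y(-1, 0))*93 = (2 + 6*(-1)*0)*93 = (2 + 0)*93 = 2*93 = 186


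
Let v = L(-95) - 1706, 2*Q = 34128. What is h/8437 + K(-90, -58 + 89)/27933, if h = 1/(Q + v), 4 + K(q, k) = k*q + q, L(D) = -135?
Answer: -370410696751/3587615385783 ≈ -0.10325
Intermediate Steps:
Q = 17064 (Q = (½)*34128 = 17064)
v = -1841 (v = -135 - 1706 = -1841)
K(q, k) = -4 + q + k*q (K(q, k) = -4 + (k*q + q) = -4 + (q + k*q) = -4 + q + k*q)
h = 1/15223 (h = 1/(17064 - 1841) = 1/15223 ≈ 6.5690e-5)
h/8437 + K(-90, -58 + 89)/27933 = (1/15223)/8437 + (-4 - 90 + (-58 + 89)*(-90))/27933 = (1/15223)*(1/8437) + (-4 - 90 + 31*(-90))*(1/27933) = 1/128436451 + (-4 - 90 - 2790)*(1/27933) = 1/128436451 - 2884*1/27933 = 1/128436451 - 2884/27933 = -370410696751/3587615385783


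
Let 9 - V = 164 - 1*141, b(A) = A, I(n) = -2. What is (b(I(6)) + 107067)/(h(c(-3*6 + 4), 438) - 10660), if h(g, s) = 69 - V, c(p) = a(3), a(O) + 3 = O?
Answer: -15295/1511 ≈ -10.122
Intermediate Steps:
V = -14 (V = 9 - (164 - 1*141) = 9 - (164 - 141) = 9 - 1*23 = 9 - 23 = -14)
a(O) = -3 + O
c(p) = 0 (c(p) = -3 + 3 = 0)
h(g, s) = 83 (h(g, s) = 69 - 1*(-14) = 69 + 14 = 83)
(b(I(6)) + 107067)/(h(c(-3*6 + 4), 438) - 10660) = (-2 + 107067)/(83 - 10660) = 107065/(-10577) = 107065*(-1/10577) = -15295/1511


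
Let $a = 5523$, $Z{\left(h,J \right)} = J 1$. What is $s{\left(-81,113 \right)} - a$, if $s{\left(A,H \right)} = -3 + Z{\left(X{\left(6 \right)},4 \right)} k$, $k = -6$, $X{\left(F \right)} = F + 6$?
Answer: $-5550$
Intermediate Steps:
$X{\left(F \right)} = 6 + F$
$Z{\left(h,J \right)} = J$
$s{\left(A,H \right)} = -27$ ($s{\left(A,H \right)} = -3 + 4 \left(-6\right) = -3 - 24 = -27$)
$s{\left(-81,113 \right)} - a = -27 - 5523 = -5550$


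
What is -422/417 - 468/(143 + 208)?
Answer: -326/139 ≈ -2.3453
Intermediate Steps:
-422/417 - 468/(143 + 208) = -422*1/417 - 468/351 = -422/417 - 468*1/351 = -422/417 - 4/3 = -326/139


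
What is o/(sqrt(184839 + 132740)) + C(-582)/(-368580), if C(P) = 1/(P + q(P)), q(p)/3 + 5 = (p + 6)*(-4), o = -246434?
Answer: -1/2327582700 - 246434*sqrt(317579)/317579 ≈ -437.30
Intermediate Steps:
q(p) = -87 - 12*p (q(p) = -15 + 3*((p + 6)*(-4)) = -15 + 3*((6 + p)*(-4)) = -15 + 3*(-24 - 4*p) = -15 + (-72 - 12*p) = -87 - 12*p)
C(P) = 1/(-87 - 11*P) (C(P) = 1/(P + (-87 - 12*P)) = 1/(-87 - 11*P))
o/(sqrt(184839 + 132740)) + C(-582)/(-368580) = -246434/sqrt(184839 + 132740) - 1/(87 + 11*(-582))/(-368580) = -246434*sqrt(317579)/317579 - 1/(87 - 6402)*(-1/368580) = -246434*sqrt(317579)/317579 - 1/(-6315)*(-1/368580) = -246434*sqrt(317579)/317579 - 1*(-1/6315)*(-1/368580) = -246434*sqrt(317579)/317579 + (1/6315)*(-1/368580) = -246434*sqrt(317579)/317579 - 1/2327582700 = -1/2327582700 - 246434*sqrt(317579)/317579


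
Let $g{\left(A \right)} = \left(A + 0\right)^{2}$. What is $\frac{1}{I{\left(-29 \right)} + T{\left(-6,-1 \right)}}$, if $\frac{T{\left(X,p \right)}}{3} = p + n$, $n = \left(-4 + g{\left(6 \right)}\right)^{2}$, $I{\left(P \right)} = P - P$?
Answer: $\frac{1}{3069} \approx 0.00032584$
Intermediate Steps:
$g{\left(A \right)} = A^{2}$
$I{\left(P \right)} = 0$
$n = 1024$ ($n = \left(-4 + 6^{2}\right)^{2} = \left(-4 + 36\right)^{2} = 32^{2} = 1024$)
$T{\left(X,p \right)} = 3072 + 3 p$ ($T{\left(X,p \right)} = 3 \left(p + 1024\right) = 3 \left(1024 + p\right) = 3072 + 3 p$)
$\frac{1}{I{\left(-29 \right)} + T{\left(-6,-1 \right)}} = \frac{1}{0 + \left(3072 + 3 \left(-1\right)\right)} = \frac{1}{0 + \left(3072 - 3\right)} = \frac{1}{0 + 3069} = \frac{1}{3069}$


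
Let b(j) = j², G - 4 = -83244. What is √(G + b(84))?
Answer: 2*I*√19046 ≈ 276.01*I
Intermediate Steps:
G = -83240 (G = 4 - 83244 = -83240)
√(G + b(84)) = √(-83240 + 84²) = √(-83240 + 7056) = √(-76184) = 2*I*√19046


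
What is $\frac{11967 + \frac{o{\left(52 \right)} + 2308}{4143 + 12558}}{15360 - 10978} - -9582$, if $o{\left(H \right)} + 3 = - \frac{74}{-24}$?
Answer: $\frac{8417362347589}{878205384} \approx 9584.7$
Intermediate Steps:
$o{\left(H \right)} = \frac{1}{12}$ ($o{\left(H \right)} = -3 - \frac{74}{-24} = -3 - - \frac{37}{12} = -3 + \frac{37}{12} = \frac{1}{12}$)
$\frac{11967 + \frac{o{\left(52 \right)} + 2308}{4143 + 12558}}{15360 - 10978} - -9582 = \frac{11967 + \frac{\frac{1}{12} + 2308}{4143 + 12558}}{15360 - 10978} - -9582 = \frac{11967 + \frac{27697}{12 \cdot 16701}}{4382} + 9582 = \left(11967 + \frac{27697}{12} \cdot \frac{1}{16701}\right) \frac{1}{4382} + 9582 = \left(11967 + \frac{27697}{200412}\right) \frac{1}{4382} + 9582 = \frac{2398358101}{200412} \cdot \frac{1}{4382} + 9582 = \frac{2398358101}{878205384} + 9582 = \frac{8417362347589}{878205384}$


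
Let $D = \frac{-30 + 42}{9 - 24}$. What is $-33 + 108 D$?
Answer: $- \frac{597}{5} \approx -119.4$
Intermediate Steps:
$D = - \frac{4}{5}$ ($D = \frac{12}{-15} = 12 \left(- \frac{1}{15}\right) = - \frac{4}{5} \approx -0.8$)
$-33 + 108 D = -33 + 108 \left(- \frac{4}{5}\right) = -33 - \frac{432}{5} = - \frac{597}{5}$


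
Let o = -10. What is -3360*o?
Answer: 33600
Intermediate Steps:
-3360*o = -3360*(-10) = -120*(-280) = 33600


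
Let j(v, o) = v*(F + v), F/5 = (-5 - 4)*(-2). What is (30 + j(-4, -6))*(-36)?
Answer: 11304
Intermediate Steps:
F = 90 (F = 5*((-5 - 4)*(-2)) = 5*(-9*(-2)) = 5*18 = 90)
j(v, o) = v*(90 + v)
(30 + j(-4, -6))*(-36) = (30 - 4*(90 - 4))*(-36) = (30 - 4*86)*(-36) = (30 - 344)*(-36) = -314*(-36) = 11304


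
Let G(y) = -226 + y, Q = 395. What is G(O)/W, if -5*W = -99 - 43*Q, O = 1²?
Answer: -1125/17084 ≈ -0.065851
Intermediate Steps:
O = 1
W = 17084/5 (W = -(-99 - 43*395)/5 = -(-99 - 16985)/5 = -⅕*(-17084) = 17084/5 ≈ 3416.8)
G(O)/W = (-226 + 1)/(17084/5) = -225*5/17084 = -1125/17084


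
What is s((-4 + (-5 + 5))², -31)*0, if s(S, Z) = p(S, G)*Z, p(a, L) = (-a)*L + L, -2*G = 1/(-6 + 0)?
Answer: 0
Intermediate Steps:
G = 1/12 (G = -1/(2*(-6 + 0)) = -½/(-6) = -½*(-⅙) = 1/12 ≈ 0.083333)
p(a, L) = L - L*a (p(a, L) = -L*a + L = L - L*a)
s(S, Z) = Z*(1/12 - S/12) (s(S, Z) = ((1 - S)/12)*Z = (1/12 - S/12)*Z = Z*(1/12 - S/12))
s((-4 + (-5 + 5))², -31)*0 = ((1/12)*(-31)*(1 - (-4 + (-5 + 5))²))*0 = ((1/12)*(-31)*(1 - (-4 + 0)²))*0 = ((1/12)*(-31)*(1 - 1*(-4)²))*0 = ((1/12)*(-31)*(1 - 1*16))*0 = ((1/12)*(-31)*(1 - 16))*0 = ((1/12)*(-31)*(-15))*0 = (155/4)*0 = 0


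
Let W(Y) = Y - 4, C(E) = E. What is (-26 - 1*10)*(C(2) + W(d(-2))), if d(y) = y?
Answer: 144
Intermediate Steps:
W(Y) = -4 + Y
(-26 - 1*10)*(C(2) + W(d(-2))) = (-26 - 1*10)*(2 + (-4 - 2)) = (-26 - 10)*(2 - 6) = -36*(-4) = 144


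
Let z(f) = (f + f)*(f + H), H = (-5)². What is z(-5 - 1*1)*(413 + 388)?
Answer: -182628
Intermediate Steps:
H = 25
z(f) = 2*f*(25 + f) (z(f) = (f + f)*(f + 25) = (2*f)*(25 + f) = 2*f*(25 + f))
z(-5 - 1*1)*(413 + 388) = (2*(-5 - 1*1)*(25 + (-5 - 1*1)))*(413 + 388) = (2*(-5 - 1)*(25 + (-5 - 1)))*801 = (2*(-6)*(25 - 6))*801 = (2*(-6)*19)*801 = -228*801 = -182628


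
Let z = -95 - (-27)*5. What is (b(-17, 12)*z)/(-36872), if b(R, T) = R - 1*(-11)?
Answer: 30/4609 ≈ 0.0065090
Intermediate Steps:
z = 40 (z = -95 - 1*(-135) = -95 + 135 = 40)
b(R, T) = 11 + R (b(R, T) = R + 11 = 11 + R)
(b(-17, 12)*z)/(-36872) = ((11 - 17)*40)/(-36872) = -6*40*(-1/36872) = -240*(-1/36872) = 30/4609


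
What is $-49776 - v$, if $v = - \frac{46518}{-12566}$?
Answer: $- \frac{312765867}{6283} \approx -49780.0$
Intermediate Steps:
$v = \frac{23259}{6283}$ ($v = \left(-46518\right) \left(- \frac{1}{12566}\right) = \frac{23259}{6283} \approx 3.7019$)
$-49776 - v = -49776 - \frac{23259}{6283} = - \frac{312765867}{6283}$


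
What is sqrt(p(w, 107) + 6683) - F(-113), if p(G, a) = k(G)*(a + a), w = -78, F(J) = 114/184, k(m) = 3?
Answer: -57/92 + 5*sqrt(293) ≈ 84.967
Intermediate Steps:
F(J) = 57/92 (F(J) = 114*(1/184) = 57/92)
p(G, a) = 6*a (p(G, a) = 3*(a + a) = 3*(2*a) = 6*a)
sqrt(p(w, 107) + 6683) - F(-113) = sqrt(6*107 + 6683) - 1*57/92 = sqrt(642 + 6683) - 57/92 = sqrt(7325) - 57/92 = 5*sqrt(293) - 57/92 = -57/92 + 5*sqrt(293)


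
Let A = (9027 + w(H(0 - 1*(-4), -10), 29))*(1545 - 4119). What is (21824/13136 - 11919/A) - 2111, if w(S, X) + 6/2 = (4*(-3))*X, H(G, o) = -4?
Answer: -12891284140303/6111530568 ≈ -2109.3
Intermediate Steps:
w(S, X) = -3 - 12*X (w(S, X) = -3 + (4*(-3))*X = -3 - 12*X)
A = -22332024 (A = (9027 + (-3 - 12*29))*(1545 - 4119) = (9027 + (-3 - 348))*(-2574) = (9027 - 351)*(-2574) = 8676*(-2574) = -22332024)
(21824/13136 - 11919/A) - 2111 = (21824/13136 - 11919/(-22332024)) - 2111 = (21824*(1/13136) - 11919*(-1/22332024)) - 2111 = (1364/821 + 3973/7444008) - 2111 = 10156888745/6111530568 - 2111 = -12891284140303/6111530568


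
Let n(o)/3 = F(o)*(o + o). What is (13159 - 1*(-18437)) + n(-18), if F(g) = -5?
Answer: 32136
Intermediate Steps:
n(o) = -30*o (n(o) = 3*(-5*(o + o)) = 3*(-10*o) = -30*o)
(13159 - 1*(-18437)) + n(-18) = (13159 - 1*(-18437)) - 30*(-18) = (13159 + 18437) + 540 = 31596 + 540 = 32136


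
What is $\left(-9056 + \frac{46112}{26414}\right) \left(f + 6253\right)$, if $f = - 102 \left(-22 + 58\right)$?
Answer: $- \frac{308634782416}{13207} \approx -2.3369 \cdot 10^{7}$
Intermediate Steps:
$f = -3672$ ($f = \left(-102\right) 36 = -3672$)
$\left(-9056 + \frac{46112}{26414}\right) \left(f + 6253\right) = \left(-9056 + \frac{46112}{26414}\right) \left(-3672 + 6253\right) = \left(-9056 + 46112 \cdot \frac{1}{26414}\right) 2581 = \left(-9056 + \frac{23056}{13207}\right) 2581 = \left(- \frac{119579536}{13207}\right) 2581 = - \frac{308634782416}{13207}$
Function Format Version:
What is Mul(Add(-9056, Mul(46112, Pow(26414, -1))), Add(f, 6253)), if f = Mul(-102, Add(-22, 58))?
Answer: Rational(-308634782416, 13207) ≈ -2.3369e+7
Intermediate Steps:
f = -3672 (f = Mul(-102, 36) = -3672)
Mul(Add(-9056, Mul(46112, Pow(26414, -1))), Add(f, 6253)) = Mul(Add(-9056, Mul(46112, Pow(26414, -1))), Add(-3672, 6253)) = Mul(Add(-9056, Mul(46112, Rational(1, 26414))), 2581) = Mul(Add(-9056, Rational(23056, 13207)), 2581) = Mul(Rational(-119579536, 13207), 2581) = Rational(-308634782416, 13207)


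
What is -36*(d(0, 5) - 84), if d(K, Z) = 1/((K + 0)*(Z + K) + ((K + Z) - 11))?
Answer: 3030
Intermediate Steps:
d(K, Z) = 1/(-11 + K + Z + K*(K + Z)) (d(K, Z) = 1/(K*(K + Z) + (-11 + K + Z)) = 1/(-11 + K + Z + K*(K + Z)))
-36*(d(0, 5) - 84) = -36*(1/(-11 + 0 + 5 + 0**2 + 0*5) - 84) = -36*(1/(-11 + 0 + 5 + 0 + 0) - 84) = -36*(1/(-6) - 84) = -36*(-1/6 - 84) = -36*(-505/6) = 3030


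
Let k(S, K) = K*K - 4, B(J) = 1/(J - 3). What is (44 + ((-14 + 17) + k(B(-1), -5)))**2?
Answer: 4624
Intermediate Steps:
B(J) = 1/(-3 + J)
k(S, K) = -4 + K**2 (k(S, K) = K**2 - 4 = -4 + K**2)
(44 + ((-14 + 17) + k(B(-1), -5)))**2 = (44 + ((-14 + 17) + (-4 + (-5)**2)))**2 = (44 + (3 + (-4 + 25)))**2 = (44 + (3 + 21))**2 = (44 + 24)**2 = 68**2 = 4624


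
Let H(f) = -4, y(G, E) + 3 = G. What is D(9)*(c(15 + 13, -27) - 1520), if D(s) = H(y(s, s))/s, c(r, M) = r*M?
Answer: 9104/9 ≈ 1011.6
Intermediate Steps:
y(G, E) = -3 + G
c(r, M) = M*r
D(s) = -4/s
D(9)*(c(15 + 13, -27) - 1520) = (-4/9)*(-27*(15 + 13) - 1520) = (-4*1/9)*(-27*28 - 1520) = -4*(-756 - 1520)/9 = -4/9*(-2276) = 9104/9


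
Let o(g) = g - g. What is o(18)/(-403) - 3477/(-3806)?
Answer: 3477/3806 ≈ 0.91356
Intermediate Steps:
o(g) = 0
o(18)/(-403) - 3477/(-3806) = 0/(-403) - 3477/(-3806) = 0*(-1/403) - 3477*(-1/3806) = 0 + 3477/3806 = 3477/3806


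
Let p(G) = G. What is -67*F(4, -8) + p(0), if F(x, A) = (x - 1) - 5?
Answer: 134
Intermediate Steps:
F(x, A) = -6 + x (F(x, A) = (-1 + x) - 5 = -6 + x)
-67*F(4, -8) + p(0) = -67*(-6 + 4) + 0 = -67*(-2) + 0 = 134 + 0 = 134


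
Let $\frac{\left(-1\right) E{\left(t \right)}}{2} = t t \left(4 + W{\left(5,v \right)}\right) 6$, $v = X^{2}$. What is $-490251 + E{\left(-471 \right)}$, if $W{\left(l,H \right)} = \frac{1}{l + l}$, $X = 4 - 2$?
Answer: $- \frac{57024141}{5} \approx -1.1405 \cdot 10^{7}$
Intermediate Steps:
$X = 2$
$v = 4$ ($v = 2^{2} = 4$)
$W{\left(l,H \right)} = \frac{1}{2 l}$
$E{\left(t \right)} = - \frac{246 t^{2}}{5}$ ($E{\left(t \right)} = - 2 t t \left(4 + \frac{1}{2 \cdot 5}\right) 6 = - 2 t^{2} \left(4 + \frac{1}{2} \cdot \frac{1}{5}\right) 6 = - 2 t^{2} \left(4 + \frac{1}{10}\right) 6 = - 2 t^{2} \cdot \frac{41}{10} \cdot 6 = - 2 t^{2} \cdot \frac{123}{5} = - 2 \frac{123 t^{2}}{5} = - \frac{246 t^{2}}{5}$)
$-490251 + E{\left(-471 \right)} = -490251 - \frac{246 \left(-471\right)^{2}}{5} = -490251 - \frac{54572886}{5} = - \frac{57024141}{5}$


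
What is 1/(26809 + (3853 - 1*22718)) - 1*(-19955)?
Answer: 158522521/7944 ≈ 19955.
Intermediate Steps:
1/(26809 + (3853 - 1*22718)) - 1*(-19955) = 1/(26809 + (3853 - 22718)) + 19955 = 1/(26809 - 18865) + 19955 = 1/7944 + 19955 = 158522521/7944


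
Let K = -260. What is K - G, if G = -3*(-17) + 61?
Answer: -372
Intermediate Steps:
G = 112 (G = 51 + 61 = 112)
K - G = -260 - 1*112 = -260 - 112 = -372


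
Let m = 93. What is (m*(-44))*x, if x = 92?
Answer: -376464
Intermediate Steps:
(m*(-44))*x = (93*(-44))*92 = -4092*92 = -376464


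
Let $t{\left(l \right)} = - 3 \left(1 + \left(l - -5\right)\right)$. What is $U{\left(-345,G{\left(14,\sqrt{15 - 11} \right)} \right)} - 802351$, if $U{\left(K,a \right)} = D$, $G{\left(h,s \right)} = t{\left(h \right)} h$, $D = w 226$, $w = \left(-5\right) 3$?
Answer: $-805741$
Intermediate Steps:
$t{\left(l \right)} = -18 - 3 l$ ($t{\left(l \right)} = - 3 \left(1 + \left(l + 5\right)\right) = - 3 \left(1 + \left(5 + l\right)\right) = - 3 \left(6 + l\right) = -18 - 3 l$)
$w = -15$
$D = -3390$ ($D = \left(-15\right) 226 = -3390$)
$G{\left(h,s \right)} = h \left(-18 - 3 h\right)$ ($G{\left(h,s \right)} = \left(-18 - 3 h\right) h = h \left(-18 - 3 h\right)$)
$U{\left(K,a \right)} = -3390$
$U{\left(-345,G{\left(14,\sqrt{15 - 11} \right)} \right)} - 802351 = -3390 - 802351 = -805741$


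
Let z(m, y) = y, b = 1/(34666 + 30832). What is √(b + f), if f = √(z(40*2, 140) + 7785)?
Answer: √(65498 + 21449940020*√317)/65498 ≈ 9.4352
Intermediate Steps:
b = 1/65498 ≈ 1.5268e-5
f = 5*√317 (f = √(140 + 7785) = √7925 = 5*√317 ≈ 89.022)
√(b + f) = √(1/65498 + 5*√317)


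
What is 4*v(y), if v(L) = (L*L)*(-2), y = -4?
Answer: -128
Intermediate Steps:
v(L) = -2*L² (v(L) = L²*(-2) = -2*L²)
4*v(y) = 4*(-2*(-4)²) = 4*(-2*16) = 4*(-32) = -128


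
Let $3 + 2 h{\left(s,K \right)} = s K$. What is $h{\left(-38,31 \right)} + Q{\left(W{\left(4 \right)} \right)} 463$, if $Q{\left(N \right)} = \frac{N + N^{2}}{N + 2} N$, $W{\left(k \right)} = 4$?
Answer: $\frac{33497}{6} \approx 5582.8$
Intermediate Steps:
$h{\left(s,K \right)} = - \frac{3}{2} + \frac{K s}{2}$ ($h{\left(s,K \right)} = - \frac{3}{2} + \frac{s K}{2} = - \frac{3}{2} + \frac{K s}{2}$)
$Q{\left(N \right)} = \frac{N \left(N + N^{2}\right)}{2 + N}$ ($Q{\left(N \right)} = \frac{N + N^{2}}{2 + N} N = \frac{N \left(N + N^{2}\right)}{2 + N}$)
$h{\left(-38,31 \right)} + Q{\left(W{\left(4 \right)} \right)} 463 = \left(- \frac{3}{2} + \frac{1}{2} \cdot 31 \left(-38\right)\right) + \frac{4^{2} \left(1 + 4\right)}{2 + 4} \cdot 463 = \left(- \frac{3}{2} - 589\right) + 16 \cdot \frac{1}{6} \cdot 5 \cdot 463 = - \frac{1181}{2} + 16 \cdot \frac{1}{6} \cdot 5 \cdot 463 = - \frac{1181}{2} + \frac{40}{3} \cdot 463 = - \frac{1181}{2} + \frac{18520}{3} = \frac{33497}{6}$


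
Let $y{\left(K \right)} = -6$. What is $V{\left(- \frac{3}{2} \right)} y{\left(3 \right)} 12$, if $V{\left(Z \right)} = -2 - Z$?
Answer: $36$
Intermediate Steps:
$V{\left(- \frac{3}{2} \right)} y{\left(3 \right)} 12 = \left(-2 - - \frac{3}{2}\right) \left(-6\right) 12 = \left(-2 + \frac{3}{2}\right) \left(-6\right) 12 = \left(- \frac{1}{2}\right) \left(-6\right) 12 = 3 \cdot 12 = 36$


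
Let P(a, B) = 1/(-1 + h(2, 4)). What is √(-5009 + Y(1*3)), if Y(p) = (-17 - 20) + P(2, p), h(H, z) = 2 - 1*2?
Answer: 7*I*√103 ≈ 71.042*I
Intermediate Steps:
h(H, z) = 0 (h(H, z) = 2 - 2 = 0)
P(a, B) = -1 (P(a, B) = 1/(-1 + 0) = 1/(-1) = -1)
Y(p) = -38 (Y(p) = (-17 - 20) - 1 = -37 - 1 = -38)
√(-5009 + Y(1*3)) = √(-5009 - 38) = √(-5047) = 7*I*√103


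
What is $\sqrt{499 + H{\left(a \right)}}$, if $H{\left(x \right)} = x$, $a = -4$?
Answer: $3 \sqrt{55} \approx 22.249$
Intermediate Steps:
$\sqrt{499 + H{\left(a \right)}} = \sqrt{499 - 4} = \sqrt{495} = 3 \sqrt{55}$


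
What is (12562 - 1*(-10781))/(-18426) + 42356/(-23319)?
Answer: -441595691/143225298 ≈ -3.0832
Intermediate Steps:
(12562 - 1*(-10781))/(-18426) + 42356/(-23319) = (12562 + 10781)*(-1/18426) + 42356*(-1/23319) = 23343*(-1/18426) - 42356/23319 = -7781/6142 - 42356/23319 = -441595691/143225298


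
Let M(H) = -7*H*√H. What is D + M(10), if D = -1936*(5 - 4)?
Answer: -1936 - 70*√10 ≈ -2157.4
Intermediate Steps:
M(H) = -7*H^(3/2)
D = -1936 ≈ -1936.0
D + M(10) = -1936 - 70*√10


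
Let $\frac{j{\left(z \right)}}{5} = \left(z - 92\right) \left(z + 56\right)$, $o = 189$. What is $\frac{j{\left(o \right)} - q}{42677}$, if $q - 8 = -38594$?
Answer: $\frac{157411}{42677} \approx 3.6884$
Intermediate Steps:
$q = -38586$ ($q = 8 - 38594 = -38586$)
$j{\left(z \right)} = 5 \left(-92 + z\right) \left(56 + z\right)$ ($j{\left(z \right)} = 5 \left(z - 92\right) \left(z + 56\right) = 5 \left(-92 + z\right) \left(56 + z\right)$)
$\frac{j{\left(o \right)} - q}{42677} = \frac{\left(-25760 - 34020 + 5 \cdot 189^{2}\right) - -38586}{42677} = \left(\left(-25760 - 34020 + 5 \cdot 35721\right) + 38586\right) \frac{1}{42677} = \left(\left(-25760 - 34020 + 178605\right) + 38586\right) \frac{1}{42677} = \left(118825 + 38586\right) \frac{1}{42677} = 157411 \cdot \frac{1}{42677} = \frac{157411}{42677}$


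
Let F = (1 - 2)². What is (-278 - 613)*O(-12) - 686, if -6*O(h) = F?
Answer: -1075/2 ≈ -537.50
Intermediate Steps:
F = 1 (F = (-1)² = 1)
O(h) = -⅙ (O(h) = -⅙*1 = -⅙)
(-278 - 613)*O(-12) - 686 = (-278 - 613)*(-⅙) - 686 = -891*(-⅙) - 686 = 297/2 - 686 = -1075/2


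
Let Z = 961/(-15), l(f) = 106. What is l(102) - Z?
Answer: 2551/15 ≈ 170.07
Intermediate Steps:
Z = -961/15 (Z = -1/15*961 = -961/15 ≈ -64.067)
l(102) - Z = 106 - 1*(-961/15) = 106 + 961/15 = 2551/15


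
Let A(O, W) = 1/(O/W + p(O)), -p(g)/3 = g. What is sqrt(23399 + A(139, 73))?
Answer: 15*sqrt(95489874446)/30302 ≈ 152.97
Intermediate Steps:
p(g) = -3*g
A(O, W) = 1/(-3*O + O/W) (A(O, W) = 1/(O/W - 3*O) = 1/(-3*O + O/W))
sqrt(23399 + A(139, 73)) = sqrt(23399 + 73/(139*(1 - 3*73))) = sqrt(23399 + 73*(1/139)/(1 - 219)) = sqrt(23399 + 73*(1/139)/(-218)) = sqrt(23399 + 73*(1/139)*(-1/218)) = sqrt(23399 - 73/30302) = sqrt(709036425/30302) = 15*sqrt(95489874446)/30302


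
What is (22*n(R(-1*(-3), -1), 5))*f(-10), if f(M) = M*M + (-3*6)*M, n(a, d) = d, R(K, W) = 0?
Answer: 30800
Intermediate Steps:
f(M) = M² - 18*M
(22*n(R(-1*(-3), -1), 5))*f(-10) = (22*5)*(-10*(-18 - 10)) = 110*(-10*(-28)) = 110*280 = 30800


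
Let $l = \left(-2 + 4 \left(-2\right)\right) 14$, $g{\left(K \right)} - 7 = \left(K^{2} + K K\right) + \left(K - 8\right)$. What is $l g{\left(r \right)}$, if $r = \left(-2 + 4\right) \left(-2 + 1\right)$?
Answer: $-700$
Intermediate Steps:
$r = -2$ ($r = 2 \left(-1\right) = -2$)
$g{\left(K \right)} = -1 + K + 2 K^{2}$ ($g{\left(K \right)} = 7 + \left(\left(K^{2} + K K\right) + \left(K - 8\right)\right) = 7 + \left(\left(K^{2} + K^{2}\right) + \left(-8 + K\right)\right) = 7 + \left(2 K^{2} + \left(-8 + K\right)\right) = 7 + \left(-8 + K + 2 K^{2}\right) = -1 + K + 2 K^{2}$)
$l = -140$ ($l = \left(-2 - 8\right) 14 = \left(-10\right) 14 = -140$)
$l g{\left(r \right)} = - 140 \left(-1 - 2 + 2 \left(-2\right)^{2}\right) = - 140 \left(-1 - 2 + 2 \cdot 4\right) = - 140 \left(-1 - 2 + 8\right) = \left(-140\right) 5 = -700$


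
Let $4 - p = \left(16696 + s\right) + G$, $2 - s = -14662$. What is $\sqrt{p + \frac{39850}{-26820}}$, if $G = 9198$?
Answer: $\frac{i \sqrt{32413404274}}{894} \approx 201.38 i$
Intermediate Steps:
$s = 14664$ ($s = 2 - -14662 = 2 + 14662 = 14664$)
$p = -40554$ ($p = 4 - \left(\left(16696 + 14664\right) + 9198\right) = 4 - \left(31360 + 9198\right) = 4 - 40558 = -40554$)
$\sqrt{p + \frac{39850}{-26820}} = \sqrt{-40554 + \frac{39850}{-26820}} = \sqrt{-40554 + 39850 \left(- \frac{1}{26820}\right)} = \sqrt{-40554 - \frac{3985}{2682}} = \sqrt{- \frac{108769813}{2682}} = \frac{i \sqrt{32413404274}}{894}$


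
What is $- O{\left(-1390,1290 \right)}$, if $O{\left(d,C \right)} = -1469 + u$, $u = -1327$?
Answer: $2796$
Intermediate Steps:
$O{\left(d,C \right)} = -2796$ ($O{\left(d,C \right)} = -1469 - 1327 = -2796$)
$- O{\left(-1390,1290 \right)} = \left(-1\right) \left(-2796\right) = 2796$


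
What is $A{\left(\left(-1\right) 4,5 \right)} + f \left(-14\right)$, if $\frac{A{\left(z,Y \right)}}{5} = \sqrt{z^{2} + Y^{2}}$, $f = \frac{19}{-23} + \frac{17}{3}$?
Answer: $- \frac{4676}{69} + 5 \sqrt{41} \approx -35.753$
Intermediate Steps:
$f = \frac{334}{69}$ ($f = 19 \left(- \frac{1}{23}\right) + 17 \cdot \frac{1}{3} = - \frac{19}{23} + \frac{17}{3} = \frac{334}{69} \approx 4.8406$)
$A{\left(z,Y \right)} = 5 \sqrt{Y^{2} + z^{2}}$ ($A{\left(z,Y \right)} = 5 \sqrt{z^{2} + Y^{2}} = 5 \sqrt{Y^{2} + z^{2}}$)
$A{\left(\left(-1\right) 4,5 \right)} + f \left(-14\right) = 5 \sqrt{5^{2} + \left(\left(-1\right) 4\right)^{2}} + \frac{334}{69} \left(-14\right) = 5 \sqrt{25 + \left(-4\right)^{2}} - \frac{4676}{69} = 5 \sqrt{25 + 16} - \frac{4676}{69} = 5 \sqrt{41} - \frac{4676}{69} = - \frac{4676}{69} + 5 \sqrt{41}$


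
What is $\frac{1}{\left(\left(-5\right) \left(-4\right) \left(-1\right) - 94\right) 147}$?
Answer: $- \frac{1}{16758} \approx -5.9673 \cdot 10^{-5}$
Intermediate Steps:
$\frac{1}{\left(\left(-5\right) \left(-4\right) \left(-1\right) - 94\right) 147} = \frac{1}{\left(20 \left(-1\right) - 94\right) 147} = \frac{1}{\left(-20 - 94\right) 147} = \frac{1}{\left(-114\right) 147} = \frac{1}{-16758} = - \frac{1}{16758}$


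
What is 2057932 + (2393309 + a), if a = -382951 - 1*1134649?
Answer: 2933641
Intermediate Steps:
a = -1517600 (a = -382951 - 1134649 = -1517600)
2057932 + (2393309 + a) = 2057932 + (2393309 - 1517600) = 2057932 + 875709 = 2933641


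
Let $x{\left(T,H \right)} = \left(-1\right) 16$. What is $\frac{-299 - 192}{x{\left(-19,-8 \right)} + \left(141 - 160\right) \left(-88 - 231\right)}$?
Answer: $- \frac{491}{6045} \approx -0.081224$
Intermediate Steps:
$x{\left(T,H \right)} = -16$
$\frac{-299 - 192}{x{\left(-19,-8 \right)} + \left(141 - 160\right) \left(-88 - 231\right)} = \frac{-299 - 192}{-16 + \left(141 - 160\right) \left(-88 - 231\right)} = - \frac{491}{-16 - -6061} = - \frac{491}{-16 + 6061} = - \frac{491}{6045}$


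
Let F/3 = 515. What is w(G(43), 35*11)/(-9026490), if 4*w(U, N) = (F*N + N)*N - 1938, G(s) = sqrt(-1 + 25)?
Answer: -28644239/4513245 ≈ -6.3467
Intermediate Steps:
F = 1545 (F = 3*515 = 1545)
G(s) = 2*sqrt(6) (G(s) = sqrt(24) = 2*sqrt(6))
w(U, N) = -969/2 + 773*N**2/2 (w(U, N) = ((1545*N + N)*N - 1938)/4 = ((1546*N)*N - 1938)/4 = (1546*N**2 - 1938)/4 = (-1938 + 1546*N**2)/4 = -969/2 + 773*N**2/2)
w(G(43), 35*11)/(-9026490) = (-969/2 + 773*(35*11)**2/2)/(-9026490) = (-969/2 + (773/2)*385**2)*(-1/9026490) = (-969/2 + (773/2)*148225)*(-1/9026490) = (-969/2 + 114577925/2)*(-1/9026490) = 57288478*(-1/9026490) = -28644239/4513245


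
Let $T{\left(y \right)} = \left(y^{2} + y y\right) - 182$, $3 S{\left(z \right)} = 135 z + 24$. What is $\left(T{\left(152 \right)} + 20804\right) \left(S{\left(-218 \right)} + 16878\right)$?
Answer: $472889080$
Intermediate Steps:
$S{\left(z \right)} = 8 + 45 z$ ($S{\left(z \right)} = \frac{135 z + 24}{3} = \frac{24 + 135 z}{3} = 8 + 45 z$)
$T{\left(y \right)} = -182 + 2 y^{2}$ ($T{\left(y \right)} = \left(y^{2} + y^{2}\right) - 182 = 2 y^{2} - 182 = -182 + 2 y^{2}$)
$\left(T{\left(152 \right)} + 20804\right) \left(S{\left(-218 \right)} + 16878\right) = \left(\left(-182 + 2 \cdot 152^{2}\right) + 20804\right) \left(\left(8 + 45 \left(-218\right)\right) + 16878\right) = \left(\left(-182 + 2 \cdot 23104\right) + 20804\right) \left(\left(8 - 9810\right) + 16878\right) = \left(\left(-182 + 46208\right) + 20804\right) \left(-9802 + 16878\right) = \left(46026 + 20804\right) 7076 = 66830 \cdot 7076 = 472889080$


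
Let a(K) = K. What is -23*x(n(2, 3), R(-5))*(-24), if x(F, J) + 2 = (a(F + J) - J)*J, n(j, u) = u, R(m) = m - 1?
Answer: -11040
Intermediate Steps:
R(m) = -1 + m
x(F, J) = -2 + F*J (x(F, J) = -2 + ((F + J) - J)*J = -2 + F*J)
-23*x(n(2, 3), R(-5))*(-24) = -23*(-2 + 3*(-1 - 5))*(-24) = -23*(-2 + 3*(-6))*(-24) = -23*(-2 - 18)*(-24) = -23*(-20)*(-24) = 460*(-24) = -11040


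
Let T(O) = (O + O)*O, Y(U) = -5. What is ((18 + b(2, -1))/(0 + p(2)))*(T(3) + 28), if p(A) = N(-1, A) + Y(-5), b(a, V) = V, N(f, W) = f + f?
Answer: -782/7 ≈ -111.71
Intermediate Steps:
N(f, W) = 2*f
p(A) = -7 (p(A) = 2*(-1) - 5 = -2 - 5 = -7)
T(O) = 2*O² (T(O) = (2*O)*O = 2*O²)
((18 + b(2, -1))/(0 + p(2)))*(T(3) + 28) = ((18 - 1)/(0 - 7))*(2*3² + 28) = (17/(-7))*(2*9 + 28) = (17*(-⅐))*(18 + 28) = -17/7*46 = -782/7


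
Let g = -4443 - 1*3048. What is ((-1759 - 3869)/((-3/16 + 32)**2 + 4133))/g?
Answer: 480256/3288871113 ≈ 0.00014602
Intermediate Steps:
g = -7491 (g = -4443 - 3048 = -7491)
((-1759 - 3869)/((-3/16 + 32)**2 + 4133))/g = ((-1759 - 3869)/((-3/16 + 32)**2 + 4133))/(-7491) = -5628/((-3*1/16 + 32)**2 + 4133)*(-1/7491) = -5628/((-3/16 + 32)**2 + 4133)*(-1/7491) = -5628/((509/16)**2 + 4133)*(-1/7491) = -5628/(259081/256 + 4133)*(-1/7491) = -5628/1317129/256*(-1/7491) = -5628*256/1317129*(-1/7491) = -480256/439043*(-1/7491) = 480256/3288871113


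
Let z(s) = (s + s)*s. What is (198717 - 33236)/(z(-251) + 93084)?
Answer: 165481/219086 ≈ 0.75532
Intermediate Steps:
z(s) = 2*s**2 (z(s) = (2*s)*s = 2*s**2)
(198717 - 33236)/(z(-251) + 93084) = (198717 - 33236)/(2*(-251)**2 + 93084) = 165481/(2*63001 + 93084) = 165481/(126002 + 93084) = 165481/219086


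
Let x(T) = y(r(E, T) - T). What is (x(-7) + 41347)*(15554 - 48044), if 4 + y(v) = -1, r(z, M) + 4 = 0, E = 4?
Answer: -1343201580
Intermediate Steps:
r(z, M) = -4 (r(z, M) = -4 + 0 = -4)
y(v) = -5 (y(v) = -4 - 1 = -5)
x(T) = -5
(x(-7) + 41347)*(15554 - 48044) = (-5 + 41347)*(15554 - 48044) = 41342*(-32490) = -1343201580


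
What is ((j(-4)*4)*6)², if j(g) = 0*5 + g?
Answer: 9216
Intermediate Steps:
j(g) = g (j(g) = 0 + g = g)
((j(-4)*4)*6)² = (-4*4*6)² = (-16*6)² = (-96)² = 9216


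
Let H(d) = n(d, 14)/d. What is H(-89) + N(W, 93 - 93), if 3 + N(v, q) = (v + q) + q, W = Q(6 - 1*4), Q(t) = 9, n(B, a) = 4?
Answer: 530/89 ≈ 5.9551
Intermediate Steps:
H(d) = 4/d
W = 9
N(v, q) = -3 + v + 2*q (N(v, q) = -3 + ((v + q) + q) = -3 + ((q + v) + q) = -3 + (v + 2*q) = -3 + v + 2*q)
H(-89) + N(W, 93 - 93) = 4/(-89) + (-3 + 9 + 2*(93 - 93)) = 4*(-1/89) + (-3 + 9 + 2*0) = -4/89 + (-3 + 9 + 0) = -4/89 + 6 = 530/89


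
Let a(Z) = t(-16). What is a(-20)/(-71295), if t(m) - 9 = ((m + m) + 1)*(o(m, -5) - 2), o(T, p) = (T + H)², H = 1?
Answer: 6904/71295 ≈ 0.096837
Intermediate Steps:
o(T, p) = (1 + T)² (o(T, p) = (T + 1)² = (1 + T)²)
t(m) = 9 + (1 + 2*m)*(-2 + (1 + m)²) (t(m) = 9 + ((m + m) + 1)*((1 + m)² - 2) = 9 + (2*m + 1)*(-2 + (1 + m)²) = 9 + (1 + 2*m)*(-2 + (1 + m)²))
a(Z) = -6904 (a(Z) = 8 + 2*(-16)³ + 5*(-16)² = 8 + 2*(-4096) + 5*256 = 8 - 8192 + 1280 = -6904)
a(-20)/(-71295) = -6904/(-71295) = -6904*(-1/71295) = 6904/71295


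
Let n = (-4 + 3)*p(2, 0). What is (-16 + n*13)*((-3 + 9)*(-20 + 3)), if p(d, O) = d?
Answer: 4284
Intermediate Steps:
n = -2 (n = (-4 + 3)*2 = -1*2 = -2)
(-16 + n*13)*((-3 + 9)*(-20 + 3)) = (-16 - 2*13)*((-3 + 9)*(-20 + 3)) = (-16 - 26)*(6*(-17)) = -42*(-102) = 4284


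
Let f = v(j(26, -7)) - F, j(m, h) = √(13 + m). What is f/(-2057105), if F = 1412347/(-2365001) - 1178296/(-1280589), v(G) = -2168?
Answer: 1313394080596573/1246027281342891969 ≈ 0.0010541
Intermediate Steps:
F = 978035185913/3028594265589 (F = 1412347*(-1/2365001) - 1178296*(-1/1280589) = -1412347/2365001 + 1178296/1280589 = 978035185913/3028594265589 ≈ 0.32293)
f = -6566970402982865/3028594265589 (f = -2168 - 1*978035185913/3028594265589 = -2168 - 978035185913/3028594265589 = -6566970402982865/3028594265589 ≈ -2168.3)
f/(-2057105) = -6566970402982865/3028594265589/(-2057105) = -6566970402982865/3028594265589*(-1/2057105) = 1313394080596573/1246027281342891969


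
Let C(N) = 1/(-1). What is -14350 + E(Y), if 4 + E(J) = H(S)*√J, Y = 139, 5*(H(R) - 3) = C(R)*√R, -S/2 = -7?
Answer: -14354 + √139*(15 - √14)/5 ≈ -14327.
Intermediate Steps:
S = 14 (S = -2*(-7) = 14)
C(N) = -1
H(R) = 3 - √R/5 (H(R) = 3 + (-√R)/5 = 3 - √R/5)
E(J) = -4 + √J*(3 - √14/5) (E(J) = -4 + (3 - √14/5)*√J = -4 + √J*(3 - √14/5))
-14350 + E(Y) = -14350 + (-4 + √139*(15 - √14)/5) = -14354 + √139*(15 - √14)/5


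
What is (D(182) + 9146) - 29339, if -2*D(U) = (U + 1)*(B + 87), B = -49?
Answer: -23670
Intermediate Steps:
D(U) = -19 - 19*U (D(U) = -(U + 1)*(-49 + 87)/2 = -(1 + U)*38/2 = -(38 + 38*U)/2 = -19 - 19*U)
(D(182) + 9146) - 29339 = ((-19 - 19*182) + 9146) - 29339 = ((-19 - 3458) + 9146) - 29339 = (-3477 + 9146) - 29339 = 5669 - 29339 = -23670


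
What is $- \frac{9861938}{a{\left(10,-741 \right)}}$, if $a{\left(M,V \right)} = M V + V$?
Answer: $\frac{9861938}{8151} \approx 1209.9$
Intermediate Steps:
$a{\left(M,V \right)} = V + M V$
$- \frac{9861938}{a{\left(10,-741 \right)}} = - \frac{9861938}{\left(-741\right) \left(1 + 10\right)} = - \frac{9861938}{\left(-741\right) 11} = - \frac{9861938}{-8151} = \left(-9861938\right) \left(- \frac{1}{8151}\right) = \frac{9861938}{8151}$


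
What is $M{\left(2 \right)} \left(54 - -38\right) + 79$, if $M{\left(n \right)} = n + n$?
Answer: $447$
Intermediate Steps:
$M{\left(n \right)} = 2 n$
$M{\left(2 \right)} \left(54 - -38\right) + 79 = 2 \cdot 2 \left(54 - -38\right) + 79 = 4 \left(54 + 38\right) + 79 = 4 \cdot 92 + 79 = 368 + 79 = 447$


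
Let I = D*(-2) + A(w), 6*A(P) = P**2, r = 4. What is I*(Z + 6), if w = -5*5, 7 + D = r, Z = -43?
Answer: -24457/6 ≈ -4076.2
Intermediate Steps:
D = -3 (D = -7 + 4 = -3)
w = -25
A(P) = P**2/6
I = 661/6 (I = -3*(-2) + (1/6)*(-25)**2 = 6 + (1/6)*625 = 6 + 625/6 = 661/6 ≈ 110.17)
I*(Z + 6) = 661*(-43 + 6)/6 = (661/6)*(-37) = -24457/6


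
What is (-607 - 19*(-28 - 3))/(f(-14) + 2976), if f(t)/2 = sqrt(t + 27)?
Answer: -13392/2214131 + 9*sqrt(13)/2214131 ≈ -0.0060338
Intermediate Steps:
f(t) = 2*sqrt(27 + t) (f(t) = 2*sqrt(t + 27) = 2*sqrt(27 + t))
(-607 - 19*(-28 - 3))/(f(-14) + 2976) = (-607 - 19*(-28 - 3))/(2*sqrt(27 - 14) + 2976) = (-607 - 19*(-31))/(2*sqrt(13) + 2976) = (-607 + 589)/(2976 + 2*sqrt(13)) = -18/(2976 + 2*sqrt(13))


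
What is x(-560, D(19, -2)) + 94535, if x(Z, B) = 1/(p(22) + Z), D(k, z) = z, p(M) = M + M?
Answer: 48780059/516 ≈ 94535.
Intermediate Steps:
p(M) = 2*M
x(Z, B) = 1/(44 + Z) (x(Z, B) = 1/(2*22 + Z) = 1/(44 + Z))
x(-560, D(19, -2)) + 94535 = 1/(44 - 560) + 94535 = 1/(-516) + 94535 = -1/516 + 94535 = 48780059/516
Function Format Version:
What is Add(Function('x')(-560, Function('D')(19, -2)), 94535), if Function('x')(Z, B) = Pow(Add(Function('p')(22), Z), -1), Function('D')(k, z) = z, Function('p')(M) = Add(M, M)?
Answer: Rational(48780059, 516) ≈ 94535.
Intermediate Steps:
Function('p')(M) = Mul(2, M)
Function('x')(Z, B) = Pow(Add(44, Z), -1) (Function('x')(Z, B) = Pow(Add(Mul(2, 22), Z), -1) = Pow(Add(44, Z), -1))
Add(Function('x')(-560, Function('D')(19, -2)), 94535) = Add(Pow(Add(44, -560), -1), 94535) = Add(Pow(-516, -1), 94535) = Add(Rational(-1, 516), 94535) = Rational(48780059, 516)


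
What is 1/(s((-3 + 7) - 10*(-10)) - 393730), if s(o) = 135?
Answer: -1/393595 ≈ -2.5407e-6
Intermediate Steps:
1/(s((-3 + 7) - 10*(-10)) - 393730) = 1/(135 - 393730) = 1/(-393595) = -1/393595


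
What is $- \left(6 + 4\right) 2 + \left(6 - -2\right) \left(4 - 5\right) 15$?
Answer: $-140$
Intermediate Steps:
$- \left(6 + 4\right) 2 + \left(6 - -2\right) \left(4 - 5\right) 15 = - 10 \cdot 2 + \left(6 + 2\right) \left(-1\right) 15 = \left(-1\right) 20 + 8 \left(-1\right) 15 = -20 - 120 = -140$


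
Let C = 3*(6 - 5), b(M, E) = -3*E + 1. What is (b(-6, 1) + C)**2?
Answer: 1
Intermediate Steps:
b(M, E) = 1 - 3*E
C = 3 (C = 3*1 = 3)
(b(-6, 1) + C)**2 = ((1 - 3*1) + 3)**2 = ((1 - 3) + 3)**2 = (-2 + 3)**2 = 1**2 = 1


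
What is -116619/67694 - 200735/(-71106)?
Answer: 1324061119/1203362391 ≈ 1.1003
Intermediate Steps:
-116619/67694 - 200735/(-71106) = -116619*1/67694 - 200735*(-1/71106) = -116619/67694 + 200735/71106 = 1324061119/1203362391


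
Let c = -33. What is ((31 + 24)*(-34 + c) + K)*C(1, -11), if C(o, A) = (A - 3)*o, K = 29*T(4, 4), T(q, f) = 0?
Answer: 51590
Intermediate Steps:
K = 0 (K = 29*0 = 0)
C(o, A) = o*(-3 + A) (C(o, A) = (-3 + A)*o = o*(-3 + A))
((31 + 24)*(-34 + c) + K)*C(1, -11) = ((31 + 24)*(-34 - 33) + 0)*(1*(-3 - 11)) = (55*(-67) + 0)*(1*(-14)) = (-3685 + 0)*(-14) = -3685*(-14) = 51590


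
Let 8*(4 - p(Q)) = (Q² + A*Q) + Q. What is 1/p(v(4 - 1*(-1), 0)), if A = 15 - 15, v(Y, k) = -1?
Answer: ¼ ≈ 0.25000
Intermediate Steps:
A = 0
p(Q) = 4 - Q/8 - Q²/8 (p(Q) = 4 - ((Q² + 0*Q) + Q)/8 = 4 - ((Q² + 0) + Q)/8 = 4 - (Q² + Q)/8 = 4 - (Q + Q²)/8 = 4 + (-Q/8 - Q²/8) = 4 - Q/8 - Q²/8)
1/p(v(4 - 1*(-1), 0)) = 1/(4 - ⅛*(-1) - ⅛*(-1)²) = 1/(4 + ⅛ - ⅛*1) = 1/(4 + ⅛ - ⅛) = 1/4 = ¼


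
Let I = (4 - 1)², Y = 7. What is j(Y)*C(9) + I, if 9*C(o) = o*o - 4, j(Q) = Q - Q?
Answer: 9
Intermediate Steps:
j(Q) = 0
I = 9 (I = 3² = 9)
C(o) = -4/9 + o²/9 (C(o) = (o*o - 4)/9 = (o² - 4)/9 = (-4 + o²)/9 = -4/9 + o²/9)
j(Y)*C(9) + I = 0*(-4/9 + (⅑)*9²) + 9 = 0*(-4/9 + (⅑)*81) + 9 = 0*(-4/9 + 9) + 9 = 0*(77/9) + 9 = 0 + 9 = 9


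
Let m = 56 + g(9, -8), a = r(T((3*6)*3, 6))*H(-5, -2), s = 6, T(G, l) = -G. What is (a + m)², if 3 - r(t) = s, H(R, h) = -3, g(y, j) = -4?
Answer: 3721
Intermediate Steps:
r(t) = -3 (r(t) = 3 - 1*6 = 3 - 6 = -3)
a = 9 (a = -3*(-3) = 9)
m = 52 (m = 56 - 4 = 52)
(a + m)² = (9 + 52)² = 61² = 3721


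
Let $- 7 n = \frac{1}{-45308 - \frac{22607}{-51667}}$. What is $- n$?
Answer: $- \frac{7381}{2340905829} \approx -3.1531 \cdot 10^{-6}$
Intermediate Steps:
$n = \frac{7381}{2340905829}$ ($n = - \frac{1}{7 \left(-45308 - \frac{22607}{-51667}\right)} = - \frac{1}{7 \left(-45308 - - \frac{22607}{51667}\right)} = - \frac{1}{7 \left(-45308 + \frac{22607}{51667}\right)} = - \frac{1}{7 \left(- \frac{2340905829}{51667}\right)} = \left(- \frac{1}{7}\right) \left(- \frac{51667}{2340905829}\right) = \frac{7381}{2340905829} \approx 3.1531 \cdot 10^{-6}$)
$- n = \left(-1\right) \frac{7381}{2340905829} = - \frac{7381}{2340905829}$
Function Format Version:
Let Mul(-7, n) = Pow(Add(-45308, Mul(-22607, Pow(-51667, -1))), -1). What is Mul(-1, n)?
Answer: Rational(-7381, 2340905829) ≈ -3.1531e-6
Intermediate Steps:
n = Rational(7381, 2340905829) (n = Mul(Rational(-1, 7), Pow(Add(-45308, Mul(-22607, Pow(-51667, -1))), -1)) = Mul(Rational(-1, 7), Pow(Add(-45308, Mul(-22607, Rational(-1, 51667))), -1)) = Mul(Rational(-1, 7), Pow(Add(-45308, Rational(22607, 51667)), -1)) = Mul(Rational(-1, 7), Pow(Rational(-2340905829, 51667), -1)) = Mul(Rational(-1, 7), Rational(-51667, 2340905829)) = Rational(7381, 2340905829) ≈ 3.1531e-6)
Mul(-1, n) = Mul(-1, Rational(7381, 2340905829)) = Rational(-7381, 2340905829)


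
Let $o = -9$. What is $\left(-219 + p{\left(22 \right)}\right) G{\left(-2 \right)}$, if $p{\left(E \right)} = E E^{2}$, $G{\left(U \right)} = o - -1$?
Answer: $-83432$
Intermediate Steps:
$G{\left(U \right)} = -8$ ($G{\left(U \right)} = -9 - -1 = -9 + 1 = -8$)
$p{\left(E \right)} = E^{3}$
$\left(-219 + p{\left(22 \right)}\right) G{\left(-2 \right)} = \left(-219 + 22^{3}\right) \left(-8\right) = \left(-219 + 10648\right) \left(-8\right) = 10429 \left(-8\right) = -83432$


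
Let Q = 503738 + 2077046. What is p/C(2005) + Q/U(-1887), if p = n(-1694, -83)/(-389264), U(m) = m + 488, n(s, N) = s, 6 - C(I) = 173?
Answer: -83884627483449/45472458056 ≈ -1844.7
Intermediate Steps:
C(I) = -167 (C(I) = 6 - 1*173 = 6 - 173 = -167)
U(m) = 488 + m
p = 847/194632 (p = -1694/(-389264) = -1694*(-1/389264) = 847/194632 ≈ 0.0043518)
Q = 2580784
p/C(2005) + Q/U(-1887) = (847/194632)/(-167) + 2580784/(488 - 1887) = (847/194632)*(-1/167) + 2580784/(-1399) = -847/32503544 + 2580784*(-1/1399) = -847/32503544 - 2580784/1399 = -83884627483449/45472458056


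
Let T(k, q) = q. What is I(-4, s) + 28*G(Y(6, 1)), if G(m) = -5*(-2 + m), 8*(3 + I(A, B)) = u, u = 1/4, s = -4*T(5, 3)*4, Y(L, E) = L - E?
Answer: -13535/32 ≈ -422.97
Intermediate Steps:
s = -48 (s = -4*3*4 = -12*4 = -48)
u = ¼ ≈ 0.25000
I(A, B) = -95/32 (I(A, B) = -3 + (⅛)*(¼) = -3 + 1/32 = -95/32)
G(m) = 10 - 5*m
I(-4, s) + 28*G(Y(6, 1)) = -95/32 + 28*(10 - 5*(6 - 1*1)) = -95/32 + 28*(10 - 5*(6 - 1)) = -95/32 + 28*(10 - 5*5) = -95/32 + 28*(10 - 25) = -95/32 + 28*(-15) = -95/32 - 420 = -13535/32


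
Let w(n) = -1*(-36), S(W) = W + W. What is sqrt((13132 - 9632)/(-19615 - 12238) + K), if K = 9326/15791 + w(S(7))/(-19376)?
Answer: 135*sqrt(38994365521876703421)/1218243531106 ≈ 0.69199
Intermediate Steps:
S(W) = 2*W
w(n) = 36
K = 45033025/76491604 (K = 9326/15791 + 36/(-19376) = 9326*(1/15791) + 36*(-1/19376) = 9326/15791 - 9/4844 = 45033025/76491604 ≈ 0.58873)
sqrt((13132 - 9632)/(-19615 - 12238) + K) = sqrt((13132 - 9632)/(-19615 - 12238) + 45033025/76491604) = sqrt(3500/(-31853) + 45033025/76491604) = sqrt(3500*(-1/31853) + 45033025/76491604) = sqrt(-3500/31853 + 45033025/76491604) = sqrt(1166716331325/2436487062212) = 135*sqrt(38994365521876703421)/1218243531106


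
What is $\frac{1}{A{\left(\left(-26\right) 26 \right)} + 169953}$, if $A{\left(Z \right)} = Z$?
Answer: $\frac{1}{169277} \approx 5.9075 \cdot 10^{-6}$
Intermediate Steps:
$\frac{1}{A{\left(\left(-26\right) 26 \right)} + 169953} = \frac{1}{\left(-26\right) 26 + 169953} = \frac{1}{-676 + 169953} = \frac{1}{169277}$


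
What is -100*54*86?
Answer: -464400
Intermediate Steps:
-100*54*86 = -5400*86 = -464400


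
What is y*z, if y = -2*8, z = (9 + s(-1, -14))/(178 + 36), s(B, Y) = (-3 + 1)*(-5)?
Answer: -152/107 ≈ -1.4206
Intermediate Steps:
s(B, Y) = 10 (s(B, Y) = -2*(-5) = 10)
z = 19/214 (z = (9 + 10)/(178 + 36) = 19/214 ≈ 0.088785)
y = -16
y*z = -16*19/214 = -152/107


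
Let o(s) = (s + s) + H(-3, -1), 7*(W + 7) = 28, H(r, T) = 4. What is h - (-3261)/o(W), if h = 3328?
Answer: 3395/2 ≈ 1697.5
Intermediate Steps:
W = -3 (W = -7 + (1/7)*28 = -7 + 4 = -3)
o(s) = 4 + 2*s (o(s) = (s + s) + 4 = 2*s + 4 = 4 + 2*s)
h - (-3261)/o(W) = 3328 - (-3261)/(4 + 2*(-3)) = 3328 - (-3261)/(4 - 6) = 3328 - (-3261)/(-2) = 3328 - (-3261)*(-1)/2 = 3328 - 1*3261/2 = 3328 - 3261/2 = 3395/2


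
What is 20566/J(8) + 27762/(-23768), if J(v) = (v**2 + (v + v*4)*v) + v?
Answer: 1066808/20797 ≈ 51.296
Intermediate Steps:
J(v) = v + 6*v**2 (J(v) = (v**2 + (v + 4*v)*v) + v = (v**2 + (5*v)*v) + v = (v**2 + 5*v**2) + v = 6*v**2 + v = v + 6*v**2)
20566/J(8) + 27762/(-23768) = 20566/((8*(1 + 6*8))) + 27762/(-23768) = 20566/((8*(1 + 48))) + 27762*(-1/23768) = 20566/((8*49)) - 13881/11884 = 20566/392 - 13881/11884 = 20566*(1/392) - 13881/11884 = 1469/28 - 13881/11884 = 1066808/20797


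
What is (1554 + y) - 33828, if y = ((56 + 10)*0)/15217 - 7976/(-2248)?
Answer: -9067997/281 ≈ -32270.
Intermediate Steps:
y = 997/281 (y = (66*0)*(1/15217) - 7976*(-1/2248) = 0*(1/15217) + 997/281 = 0 + 997/281 = 997/281 ≈ 3.5480)
(1554 + y) - 33828 = (1554 + 997/281) - 33828 = 437671/281 - 33828 = -9067997/281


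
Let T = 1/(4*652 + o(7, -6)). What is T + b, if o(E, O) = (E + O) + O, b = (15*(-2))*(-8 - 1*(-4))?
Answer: 312361/2603 ≈ 120.00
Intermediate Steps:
b = 120 (b = -30*(-8 + 4) = -30*(-4) = 120)
o(E, O) = E + 2*O
T = 1/2603 (T = 1/(4*652 + (7 + 2*(-6))) = 1/(2608 + (7 - 12)) = 1/(2608 - 5) = 1/2603 ≈ 0.00038417)
T + b = 1/2603 + 120 = 312361/2603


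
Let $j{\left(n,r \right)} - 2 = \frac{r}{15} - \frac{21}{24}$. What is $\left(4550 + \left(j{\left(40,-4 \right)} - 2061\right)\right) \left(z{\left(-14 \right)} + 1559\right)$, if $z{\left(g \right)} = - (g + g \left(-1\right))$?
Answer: $\frac{465802697}{120} \approx 3.8817 \cdot 10^{6}$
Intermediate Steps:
$j{\left(n,r \right)} = \frac{9}{8} + \frac{r}{15}$ ($j{\left(n,r \right)} = 2 + \left(\frac{r}{15} - \frac{21}{24}\right) = 2 + \left(r \frac{1}{15} - \frac{7}{8}\right) = 2 + \left(\frac{r}{15} - \frac{7}{8}\right) = 2 + \left(- \frac{7}{8} + \frac{r}{15}\right) = \frac{9}{8} + \frac{r}{15}$)
$z{\left(g \right)} = 0$ ($z{\left(g \right)} = - (g - g) = \left(-1\right) 0 = 0$)
$\left(4550 + \left(j{\left(40,-4 \right)} - 2061\right)\right) \left(z{\left(-14 \right)} + 1559\right) = \left(4550 + \left(\left(\frac{9}{8} + \frac{1}{15} \left(-4\right)\right) - 2061\right)\right) \left(0 + 1559\right) = \left(4550 + \left(\left(\frac{9}{8} - \frac{4}{15}\right) - 2061\right)\right) 1559 = \left(4550 + \left(\frac{103}{120} - 2061\right)\right) 1559 = \left(4550 - \frac{247217}{120}\right) 1559 = \frac{298783}{120} \cdot 1559 = \frac{465802697}{120}$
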